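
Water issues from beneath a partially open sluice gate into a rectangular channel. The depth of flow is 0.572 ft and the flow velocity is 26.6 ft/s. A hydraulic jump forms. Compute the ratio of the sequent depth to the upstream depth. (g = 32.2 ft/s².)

Fr₁ = V₁/√(g·y₁) = 26.6/√(32.2×0.572) = 6.20.
Bélanger equation: y₂/y₁ = ½[√(1 + 8Fr₁²) − 1] = ½[√308.3 − 1] = 8.28.

y₂/y₁ = 8.28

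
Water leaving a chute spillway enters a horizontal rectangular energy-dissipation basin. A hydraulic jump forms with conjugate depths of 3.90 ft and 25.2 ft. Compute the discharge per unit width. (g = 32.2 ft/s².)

q = 215 ft²/s

For a rectangular channel the momentum equation gives q² = ½·g·y₁·y₂·(y₁ + y₂) = ½×32.2×3.90×25.2×29.1 = 46045.
q = √46045 = 215 ft²/s.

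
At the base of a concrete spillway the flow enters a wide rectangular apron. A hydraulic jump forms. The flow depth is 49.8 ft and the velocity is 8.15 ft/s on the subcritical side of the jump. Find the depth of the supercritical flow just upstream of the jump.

Fr₂ = V₂/√(g·y₂) = 8.15/√(32.2×49.8) = 0.204.
The Bélanger relation is symmetric: y₁/y₂ = ½[√(1 + 8Fr₂²) − 1] = ½[√1.331 − 1] = 0.0769.
y₁ = 0.0769 × 49.8 = 3.83 ft.

y₁ = 3.83 ft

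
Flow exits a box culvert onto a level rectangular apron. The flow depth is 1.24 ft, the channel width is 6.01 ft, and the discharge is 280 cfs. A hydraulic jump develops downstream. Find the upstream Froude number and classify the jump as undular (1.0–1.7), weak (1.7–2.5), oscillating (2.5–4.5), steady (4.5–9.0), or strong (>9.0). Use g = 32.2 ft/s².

Fr₁ = 5.95; steady jump

q = Q/b = 280/6.01 = 46.6 ft²/s; V₁ = q/y₁ = 37.6 ft/s. Fr₁ = V₁/√(g·y₁) = 5.95.
Fr₁ = 5.95 lies in the steady range.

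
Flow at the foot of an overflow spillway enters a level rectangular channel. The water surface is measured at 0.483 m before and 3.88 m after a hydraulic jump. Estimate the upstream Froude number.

Fr₁ = 6.02

For a rectangular channel the momentum equation gives q² = ½·g·y₁·y₂·(y₁ + y₂) = ½×9.81×0.483×3.88×4.36 = 40.1.
q = √40.1 = 6.33 m²/s.
V₁ = q/y₁ = 13.1 m/s; Fr₁ = V₁/√(g·y₁) = 6.02.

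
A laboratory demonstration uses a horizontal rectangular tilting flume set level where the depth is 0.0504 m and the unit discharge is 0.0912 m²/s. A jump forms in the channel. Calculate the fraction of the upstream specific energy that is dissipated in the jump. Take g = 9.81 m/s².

V₁ = q/y₁ = 0.0912/0.0504 = 1.81 m/s. Fr₁ = V₁/√(g·y₁) = 1.81/√(9.81×0.0504) = 2.57.
By Bélanger, y₂/y₁ = ½[√(1 + 8Fr₁²) − 1] = ½[√53.98 − 1] = 3.17.
y₂ = 3.17 × 0.0504 = 0.160 m.
E₁ = y₁ + V₁²/2g = 0.217 m. ΔE = (y₂ − y₁)³/(4y₁y₂) = 0.0408 m. ΔE/E₁ = 0.0408/0.217 = 0.188.

ΔE/E₁ = 0.188 (18.8%)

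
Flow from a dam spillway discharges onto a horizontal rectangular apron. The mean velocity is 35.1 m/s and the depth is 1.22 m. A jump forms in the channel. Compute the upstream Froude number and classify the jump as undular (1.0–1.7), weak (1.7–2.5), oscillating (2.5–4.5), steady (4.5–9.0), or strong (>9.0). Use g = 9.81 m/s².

Fr₁ = V₁/√(g·y₁) = 35.1/√(9.81×1.22) = 10.1.
Fr₁ = 10.1 lies in the strong range.

Fr₁ = 10.1; strong jump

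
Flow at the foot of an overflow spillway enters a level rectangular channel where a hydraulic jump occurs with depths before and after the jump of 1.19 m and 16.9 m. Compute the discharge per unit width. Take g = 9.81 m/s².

q = 42.2 m²/s

For a rectangular channel the momentum equation gives q² = ½·g·y₁·y₂·(y₁ + y₂) = ½×9.81×1.19×16.9×18.1 = 1784.
q = √1784 = 42.2 m²/s.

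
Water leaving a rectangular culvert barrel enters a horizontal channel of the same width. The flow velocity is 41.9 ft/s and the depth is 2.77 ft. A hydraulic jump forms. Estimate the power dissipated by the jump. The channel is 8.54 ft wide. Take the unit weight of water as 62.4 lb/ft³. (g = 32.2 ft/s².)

Fr₁ = V₁/√(g·y₁) = 41.9/√(32.2×2.77) = 4.44.
By Bélanger, y₂/y₁ = ½[√(1 + 8Fr₁²) − 1] = ½[√158.5 − 1] = 5.79.
y₂ = 5.79 × 2.77 = 16.0 ft.
Head loss: ΔE = (y₂ − y₁)³/(4y₁y₂) = (16.0 − 2.77)³/(4×2.77×16.0) = 2342/178 = 13.2 ft.
q = V₁·y₁ = 41.9 × 2.77 = 116 ft²/s. Q = q·b = 116 × 8.54 = 991 cfs. P = γ·Q·ΔE/550 = 62.4 × 991 × 13.2 / 550 = 1481 hp.

P = 1481 hp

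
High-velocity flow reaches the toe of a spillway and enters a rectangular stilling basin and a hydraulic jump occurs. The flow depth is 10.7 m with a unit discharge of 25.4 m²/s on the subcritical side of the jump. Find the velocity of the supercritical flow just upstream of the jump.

V₁ = 24.3 m/s

V₂ = q/y₂ = 25.4/10.7 = 2.37 m/s; Fr₂ = V₂/√(g·y₂) = 0.232.
Since the conjugate-depth ratio holds either way, y₁/y₂ = ½[√(1 + 8Fr₂²) − 1] = ½[√1.429 − 1] = 0.0978.
y₁ = 0.0978 × 10.7 = 1.05 m.
V₁ = q/y₁ = 25.4/1.05 = 24.3 m/s.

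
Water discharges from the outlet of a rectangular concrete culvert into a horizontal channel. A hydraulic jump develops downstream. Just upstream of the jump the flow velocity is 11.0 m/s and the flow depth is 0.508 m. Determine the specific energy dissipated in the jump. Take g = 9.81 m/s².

ΔE = 3.23 m

Fr₁ = V₁/√(g·y₁) = 11.0/√(9.81×0.508) = 4.93.
By Bélanger, y₂/y₁ = ½[√(1 + 8Fr₁²) − 1] = ½[√195.2 − 1] = 6.49.
y₂ = 6.49 × 0.508 = 3.30 m.
Head loss: ΔE = (y₂ − y₁)³/(4y₁y₂) = (3.30 − 0.508)³/(4×0.508×3.30) = 21.7/6.70 = 3.23 m.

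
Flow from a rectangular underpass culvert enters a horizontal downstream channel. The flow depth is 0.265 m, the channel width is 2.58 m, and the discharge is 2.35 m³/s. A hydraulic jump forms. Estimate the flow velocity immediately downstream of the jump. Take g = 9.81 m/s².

V₂ = 1.34 m/s

q = Q/b = 2.35/2.58 = 0.911 m²/s; V₁ = q/y₁ = 3.44 m/s. Fr₁ = V₁/√(g·y₁) = 2.13.
By Bélanger, y₂/y₁ = ½[√(1 + 8Fr₁²) − 1] = ½[√37.36 − 1] = 2.56.
y₂ = 2.56 × 0.265 = 0.677 m.
V₂ = q/y₂ = 0.911/0.677 = 1.34 m/s.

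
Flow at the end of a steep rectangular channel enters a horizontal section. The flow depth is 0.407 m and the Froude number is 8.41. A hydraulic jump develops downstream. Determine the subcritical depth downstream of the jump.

y₂ = 4.64 m

Fr₁ = 8.41 (given).
Sequent-depth ratio: y₂/y₁ = ½[√(1 + 8Fr₁²) − 1] = ½[√566.8 − 1] = 11.4.
y₂ = 11.4 × 0.407 = 4.64 m.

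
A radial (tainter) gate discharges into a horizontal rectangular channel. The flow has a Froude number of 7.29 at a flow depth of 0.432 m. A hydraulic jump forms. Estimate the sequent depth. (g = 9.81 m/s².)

Fr₁ = 7.29 (given).
From the momentum equation for a rectangular channel, y₂/y₁ = ½[√(1 + 8Fr₁²) − 1] = ½[√426.2 − 1] = 9.82.
y₂ = 9.82 × 0.432 = 4.24 m.

y₂ = 4.24 m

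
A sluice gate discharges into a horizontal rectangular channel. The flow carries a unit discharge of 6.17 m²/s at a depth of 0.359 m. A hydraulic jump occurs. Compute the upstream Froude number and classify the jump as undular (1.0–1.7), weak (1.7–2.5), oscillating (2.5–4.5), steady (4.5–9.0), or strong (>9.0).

Fr₁ = 9.16; strong jump

V₁ = q/y₁ = 6.17/0.359 = 17.2 m/s. Fr₁ = V₁/√(g·y₁) = 17.2/√(9.81×0.359) = 9.16.
Fr₁ = 9.16 lies in the strong range.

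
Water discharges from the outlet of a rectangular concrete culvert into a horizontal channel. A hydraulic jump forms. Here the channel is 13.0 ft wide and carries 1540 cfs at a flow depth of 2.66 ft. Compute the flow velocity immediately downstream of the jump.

V₂ = 7.04 ft/s

q = Q/b = 1540/13.0 = 118 ft²/s; V₁ = q/y₁ = 44.5 ft/s. Fr₁ = V₁/√(g·y₁) = 4.81.
Bélanger equation: y₂/y₁ = ½[√(1 + 8Fr₁²) − 1] = ½[√186.2 − 1] = 6.32.
y₂ = 6.32 × 2.66 = 16.8 ft.
V₂ = q/y₂ = 118/16.8 = 7.04 ft/s.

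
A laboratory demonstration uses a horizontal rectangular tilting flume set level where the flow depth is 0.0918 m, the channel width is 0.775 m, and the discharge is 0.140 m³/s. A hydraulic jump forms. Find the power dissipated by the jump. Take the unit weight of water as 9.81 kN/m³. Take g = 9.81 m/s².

q = Q/b = 0.140/0.775 = 0.181 m²/s; V₁ = q/y₁ = 1.97 m/s. Fr₁ = V₁/√(g·y₁) = 2.07.
Bélanger equation: y₂/y₁ = ½[√(1 + 8Fr₁²) − 1] = ½[√35.40 − 1] = 2.47.
y₂ = 2.47 × 0.0918 = 0.227 m.
V₂ = q/y₂ = 0.181/0.227 = 0.795 m/s. E₁ = y₁ + V₁²/2g = 0.289 m; E₂ = y₂ + V₂²/2g = 0.259 m. ΔE = E₁ − E₂ = 0.0297 m.
P = γ·Q·ΔE = 9.81 × 0.140 × 0.0297 = 0.0409 kW.

P = 0.0409 kW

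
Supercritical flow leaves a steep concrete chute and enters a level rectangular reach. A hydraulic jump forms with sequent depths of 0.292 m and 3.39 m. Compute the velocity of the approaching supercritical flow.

For a rectangular channel the momentum equation gives q² = ½·g·y₁·y₂·(y₁ + y₂) = ½×9.81×0.292×3.39×3.68 = 17.9.
q = √17.9 = 4.23 m²/s.
V₁ = q/y₁ = 4.23/0.292 = 14.5 m/s.

V₁ = 14.5 m/s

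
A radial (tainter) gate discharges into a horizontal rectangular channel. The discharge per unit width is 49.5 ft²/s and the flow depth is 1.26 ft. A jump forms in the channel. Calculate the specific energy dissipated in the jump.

V₁ = q/y₁ = 49.5/1.26 = 39.3 ft/s. Fr₁ = V₁/√(g·y₁) = 39.3/√(32.2×1.26) = 6.17.
Sequent-depth ratio: y₂/y₁ = ½[√(1 + 8Fr₁²) − 1] = ½[√305.3 − 1] = 8.24.
y₂ = 8.24 × 1.26 = 10.4 ft.
Head loss: ΔE = (y₂ − y₁)³/(4y₁y₂) = (10.4 − 1.26)³/(4×1.26×10.4) = 758/52.3 = 14.5 ft.

ΔE = 14.5 ft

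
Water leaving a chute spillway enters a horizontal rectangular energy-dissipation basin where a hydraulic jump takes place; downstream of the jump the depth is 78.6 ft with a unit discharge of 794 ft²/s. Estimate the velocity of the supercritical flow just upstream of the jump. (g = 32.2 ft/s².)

V₁ = 135 ft/s

V₂ = q/y₂ = 794/78.6 = 10.1 ft/s; Fr₂ = V₂/√(g·y₂) = 0.201.
From the momentum equation (using Fr₂), y₁/y₂ = ½[√(1 + 8Fr₂²) − 1] = ½[√1.323 − 1] = 0.0750.
y₁ = 0.0750 × 78.6 = 5.90 ft.
V₁ = q/y₁ = 794/5.90 = 135 ft/s.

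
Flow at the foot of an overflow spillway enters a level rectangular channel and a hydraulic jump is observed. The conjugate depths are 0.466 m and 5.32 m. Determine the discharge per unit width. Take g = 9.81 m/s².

q = 8.39 m²/s

For a rectangular channel the momentum equation gives q² = ½·g·y₁·y₂·(y₁ + y₂) = ½×9.81×0.466×5.32×5.79 = 70.4.
q = √70.4 = 8.39 m²/s.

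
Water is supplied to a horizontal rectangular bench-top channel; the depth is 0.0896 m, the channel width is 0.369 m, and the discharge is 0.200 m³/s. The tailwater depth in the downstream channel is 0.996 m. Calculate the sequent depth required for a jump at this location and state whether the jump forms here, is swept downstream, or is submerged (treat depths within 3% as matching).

y₂ = 0.774 m; the jump is submerged

q = Q/b = 0.200/0.369 = 0.542 m²/s; V₁ = q/y₁ = 6.05 m/s. Fr₁ = V₁/√(g·y₁) = 6.45.
From the momentum equation for a rectangular channel, y₂/y₁ = ½[√(1 + 8Fr₁²) − 1] = ½[√334.0 − 1] = 8.64.
y₂ = 8.64 × 0.0896 = 0.774 m.
Tailwater y_tw = 0.996 m: y_tw > y₂, so the jump is submerged.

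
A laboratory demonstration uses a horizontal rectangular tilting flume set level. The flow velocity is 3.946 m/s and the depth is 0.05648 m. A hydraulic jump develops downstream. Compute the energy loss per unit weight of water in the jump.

Fr₁ = V₁/√(g·y₁) = 3.946/√(9.81×0.05648) = 5.301.
Bélanger equation: y₂/y₁ = ½[√(1 + 8Fr₁²) − 1] = ½[√225.82 − 1] = 7.014.
y₂ = 7.014 × 0.05648 = 0.3961 m.
q = V₁·y₁ = 3.946 × 0.05648 = 0.2229 m²/s. V₂ = q/y₂ = 0.2229/0.3961 = 0.5626 m/s. E₁ = y₁ + V₁²/2g = 0.8501 m; E₂ = y₂ + V₂²/2g = 0.4123 m. ΔE = E₁ − E₂ = 0.4378 m.

ΔE = 0.4378 m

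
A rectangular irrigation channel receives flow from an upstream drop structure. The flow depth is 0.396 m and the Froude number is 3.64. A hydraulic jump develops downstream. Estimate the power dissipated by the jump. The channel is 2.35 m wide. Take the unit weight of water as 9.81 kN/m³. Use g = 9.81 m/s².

Fr₁ = 3.64 (given).
Sequent-depth ratio: y₂/y₁ = ½[√(1 + 8Fr₁²) − 1] = ½[√107.0 − 1] = 4.67.
y₂ = 4.67 × 0.396 = 1.85 m.
Head loss: ΔE = (y₂ − y₁)³/(4y₁y₂) = (1.85 − 0.396)³/(4×0.396×1.85) = 3.07/2.93 = 1.05 m.
V₁ = Fr₁·√(g·y₁) = 3.64×√(9.81×0.396) = 7.17 m/s; q = V₁·y₁ = 2.84 m²/s. Q = q·b = 2.84 × 2.35 = 6.68 m³/s. P = γ·Q·ΔE = 9.81 × 6.68 × 1.05 = 68.7 kW.

P = 68.7 kW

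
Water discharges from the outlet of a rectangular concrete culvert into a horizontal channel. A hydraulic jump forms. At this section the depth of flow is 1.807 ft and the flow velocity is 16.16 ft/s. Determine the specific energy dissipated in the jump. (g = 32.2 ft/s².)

ΔE = 0.6470 ft

Fr₁ = V₁/√(g·y₁) = 16.16/√(32.2×1.807) = 2.119.
Bélanger equation: y₂/y₁ = ½[√(1 + 8Fr₁²) − 1] = ½[√36.905 − 1] = 2.537.
y₂ = 2.537 × 1.807 = 4.585 ft.
q = V₁·y₁ = 16.16 × 1.807 = 29.20 ft²/s. V₂ = q/y₂ = 29.20/4.585 = 6.369 ft/s. E₁ = y₁ + V₁²/2g = 5.862 ft; E₂ = y₂ + V₂²/2g = 5.215 ft. ΔE = E₁ − E₂ = 0.6470 ft.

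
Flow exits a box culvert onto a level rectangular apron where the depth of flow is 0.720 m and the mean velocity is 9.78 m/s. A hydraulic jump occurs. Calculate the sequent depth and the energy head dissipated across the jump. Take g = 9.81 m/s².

Fr₁ = V₁/√(g·y₁) = 9.78/√(9.81×0.720) = 3.68.
Sequent-depth ratio: y₂/y₁ = ½[√(1 + 8Fr₁²) − 1] = ½[√109.3 − 1] = 4.73.
y₂ = 4.73 × 0.720 = 3.40 m.
Head loss: ΔE = (y₂ − y₁)³/(4y₁y₂) = (3.40 − 0.720)³/(4×0.720×3.40) = 19.3/9.80 = 1.97 m.

y₂ = 3.40 m; ΔE = 1.97 m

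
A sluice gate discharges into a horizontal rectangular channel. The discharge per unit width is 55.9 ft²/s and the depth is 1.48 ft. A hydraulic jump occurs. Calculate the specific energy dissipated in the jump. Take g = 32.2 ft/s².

V₁ = q/y₁ = 55.9/1.48 = 37.8 ft/s. Fr₁ = V₁/√(g·y₁) = 37.8/√(32.2×1.48) = 5.47.
By Bélanger, y₂/y₁ = ½[√(1 + 8Fr₁²) − 1] = ½[√240.5 − 1] = 7.25.
y₂ = 7.25 × 1.48 = 10.7 ft.
V₂ = q/y₂ = 55.9/10.7 = 5.21 ft/s. E₁ = y₁ + V₁²/2g = 23.6 ft; E₂ = y₂ + V₂²/2g = 11.2 ft. ΔE = E₁ − E₂ = 12.5 ft.

ΔE = 12.5 ft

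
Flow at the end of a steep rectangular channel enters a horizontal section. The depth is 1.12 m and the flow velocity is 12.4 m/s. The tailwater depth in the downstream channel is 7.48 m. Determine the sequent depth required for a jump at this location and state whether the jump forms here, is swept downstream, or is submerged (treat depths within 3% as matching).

Fr₁ = V₁/√(g·y₁) = 12.4/√(9.81×1.12) = 3.74.
Conjugate-depth relation: y₂/y₁ = ½[√(1 + 8Fr₁²) − 1] = ½[√113.0 − 1] = 4.81.
y₂ = 4.81 × 1.12 = 5.39 m.
Tailwater y_tw = 7.48 m: y_tw > y₂, so the jump is submerged.

y₂ = 5.39 m; the jump is submerged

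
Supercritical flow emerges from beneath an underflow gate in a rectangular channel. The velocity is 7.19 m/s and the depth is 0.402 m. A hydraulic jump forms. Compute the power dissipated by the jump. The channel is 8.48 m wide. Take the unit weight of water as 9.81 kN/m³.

P = 252 kW

Fr₁ = V₁/√(g·y₁) = 7.19/√(9.81×0.402) = 3.62.
Sequent-depth ratio: y₂/y₁ = ½[√(1 + 8Fr₁²) − 1] = ½[√105.9 − 1] = 4.64.
y₂ = 4.64 × 0.402 = 1.87 m.
Head loss: ΔE = (y₂ − y₁)³/(4y₁y₂) = (1.87 − 0.402)³/(4×0.402×1.87) = 3.15/3.00 = 1.05 m.
q = V₁·y₁ = 7.19 × 0.402 = 2.89 m²/s. Q = q·b = 2.89 × 8.48 = 24.5 m³/s. P = γ·Q·ΔE = 9.81 × 24.5 × 1.05 = 252 kW.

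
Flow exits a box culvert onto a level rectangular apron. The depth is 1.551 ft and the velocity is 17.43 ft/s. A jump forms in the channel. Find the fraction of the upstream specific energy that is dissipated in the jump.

ΔE/E₁ = 0.170 (17.0%)

Fr₁ = V₁/√(g·y₁) = 17.43/√(32.2×1.551) = 2.466.
From the momentum equation for a rectangular channel, y₂/y₁ = ½[√(1 + 8Fr₁²) − 1] = ½[√49.665 − 1] = 3.024.
y₂ = 3.024 × 1.551 = 4.690 ft.
E₁ = y₁ + V₁²/2g = 6.268 ft. ΔE = (y₂ − y₁)³/(4y₁y₂) = 1.063 ft. ΔE/E₁ = 1.063/6.268 = 0.170.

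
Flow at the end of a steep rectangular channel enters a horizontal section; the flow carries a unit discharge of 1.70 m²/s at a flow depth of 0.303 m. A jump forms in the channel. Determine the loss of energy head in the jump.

ΔE = 0.562 m

V₁ = q/y₁ = 1.70/0.303 = 5.61 m/s. Fr₁ = V₁/√(g·y₁) = 5.61/√(9.81×0.303) = 3.25.
Sequent-depth ratio: y₂/y₁ = ½[√(1 + 8Fr₁²) − 1] = ½[√85.72 − 1] = 4.13.
y₂ = 4.13 × 0.303 = 1.25 m.
Head loss: ΔE = (y₂ − y₁)³/(4y₁y₂) = (1.25 − 0.303)³/(4×0.303×1.25) = 0.852/1.52 = 0.562 m.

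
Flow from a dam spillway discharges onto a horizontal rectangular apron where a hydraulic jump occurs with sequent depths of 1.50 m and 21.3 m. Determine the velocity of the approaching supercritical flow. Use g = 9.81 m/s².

V₁ = 39.9 m/s

For a rectangular channel the momentum equation gives q² = ½·g·y₁·y₂·(y₁ + y₂) = ½×9.81×1.50×21.3×22.8 = 3573.
q = √3573 = 59.8 m²/s.
V₁ = q/y₁ = 59.8/1.50 = 39.9 m/s.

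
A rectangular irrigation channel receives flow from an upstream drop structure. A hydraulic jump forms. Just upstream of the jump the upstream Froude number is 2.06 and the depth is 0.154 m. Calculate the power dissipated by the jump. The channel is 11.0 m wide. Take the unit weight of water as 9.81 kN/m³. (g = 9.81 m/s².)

Fr₁ = 2.06 (given).
Sequent-depth ratio: y₂/y₁ = ½[√(1 + 8Fr₁²) − 1] = ½[√34.95 − 1] = 2.46.
y₂ = 2.46 × 0.154 = 0.378 m.
V₁ = Fr₁·√(g·y₁) = 2.06×√(9.81×0.154) = 2.53 m/s; q = V₁·y₁ = 0.390 m²/s. V₂ = q/y₂ = 0.390/0.378 = 1.03 m/s. E₁ = y₁ + V₁²/2g = 0.481 m; E₂ = y₂ + V₂²/2g = 0.432 m. ΔE = E₁ − E₂ = 0.0484 m.
Q = q·b = 0.390 × 11.0 = 4.29 m³/s. P = γ·Q·ΔE = 9.81 × 4.29 × 0.0484 = 2.04 kW.

P = 2.04 kW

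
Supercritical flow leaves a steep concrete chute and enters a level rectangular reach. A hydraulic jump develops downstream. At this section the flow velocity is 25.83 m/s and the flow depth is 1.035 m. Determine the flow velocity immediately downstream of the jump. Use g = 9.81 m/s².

V₂ = 2.354 m/s

Fr₁ = V₁/√(g·y₁) = 25.83/√(9.81×1.035) = 8.106.
Sequent-depth ratio: y₂/y₁ = ½[√(1 + 8Fr₁²) − 1] = ½[√526.69 − 1] = 10.97.
y₂ = 10.97 × 1.035 = 11.36 m.
q = V₁·y₁ = 25.83 × 1.035 = 26.73 m²/s.
V₂ = q/y₂ = 26.73/11.36 = 2.354 m/s.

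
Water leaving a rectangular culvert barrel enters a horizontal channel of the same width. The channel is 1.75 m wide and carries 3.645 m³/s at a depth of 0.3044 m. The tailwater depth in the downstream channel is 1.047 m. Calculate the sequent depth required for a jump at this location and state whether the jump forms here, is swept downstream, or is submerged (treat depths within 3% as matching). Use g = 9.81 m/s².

y₂ = 1.559 m; the jump is swept downstream

q = Q/b = 3.645/1.75 = 2.083 m²/s; V₁ = q/y₁ = 6.843 m/s. Fr₁ = V₁/√(g·y₁) = 3.960.
From the momentum equation for a rectangular channel, y₂/y₁ = ½[√(1 + 8Fr₁²) − 1] = ½[√126.43 − 1] = 5.122.
y₂ = 5.122 × 0.3044 = 1.559 m.
Tailwater y_tw = 1.047 m: y_tw < y₂, so the jump is swept downstream.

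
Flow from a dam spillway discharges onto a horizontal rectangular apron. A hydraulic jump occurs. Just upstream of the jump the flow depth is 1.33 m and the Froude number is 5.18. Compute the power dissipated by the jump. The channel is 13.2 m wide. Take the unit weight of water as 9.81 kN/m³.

Fr₁ = 5.18 (given).
By Bélanger, y₂/y₁ = ½[√(1 + 8Fr₁²) − 1] = ½[√215.7 − 1] = 6.84.
y₂ = 6.84 × 1.33 = 9.10 m.
Head loss: ΔE = (y₂ − y₁)³/(4y₁y₂) = (9.10 − 1.33)³/(4×1.33×9.10) = 469/48.4 = 9.69 m.
V₁ = Fr₁·√(g·y₁) = 5.18×√(9.81×1.33) = 18.7 m/s; q = V₁·y₁ = 24.9 m²/s. Q = q·b = 24.9 × 13.2 = 328 m³/s. P = γ·Q·ΔE = 9.81 × 328 × 9.69 = 31231 kW.

P = 31231 kW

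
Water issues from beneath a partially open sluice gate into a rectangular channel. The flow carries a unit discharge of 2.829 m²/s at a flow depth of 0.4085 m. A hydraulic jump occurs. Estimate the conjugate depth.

V₁ = q/y₁ = 2.829/0.4085 = 6.925 m/s. Fr₁ = V₁/√(g·y₁) = 6.925/√(9.81×0.4085) = 3.459.
Sequent-depth ratio: y₂/y₁ = ½[√(1 + 8Fr₁²) − 1] = ½[√96.744 − 1] = 4.418.
y₂ = 4.418 × 0.4085 = 1.805 m.

y₂ = 1.805 m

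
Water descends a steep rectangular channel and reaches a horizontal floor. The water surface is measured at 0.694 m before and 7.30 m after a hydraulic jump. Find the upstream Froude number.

For a rectangular channel the momentum equation gives q² = ½·g·y₁·y₂·(y₁ + y₂) = ½×9.81×0.694×7.30×7.99 = 199.
q = √199 = 14.1 m²/s.
V₁ = q/y₁ = 20.3 m/s; Fr₁ = V₁/√(g·y₁) = 7.78.

Fr₁ = 7.78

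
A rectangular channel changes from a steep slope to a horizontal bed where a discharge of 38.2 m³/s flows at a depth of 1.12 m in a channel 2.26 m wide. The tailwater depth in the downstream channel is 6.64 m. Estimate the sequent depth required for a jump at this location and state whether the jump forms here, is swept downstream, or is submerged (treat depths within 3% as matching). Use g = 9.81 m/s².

y₂ = 6.67 m; the jump forms here

q = Q/b = 38.2/2.26 = 16.9 m²/s; V₁ = q/y₁ = 15.1 m/s. Fr₁ = V₁/√(g·y₁) = 4.55.
From the momentum equation for a rectangular channel, y₂/y₁ = ½[√(1 + 8Fr₁²) − 1] = ½[√166.8 − 1] = 5.96.
y₂ = 5.96 × 1.12 = 6.67 m.
Tailwater y_tw = 6.64 m: y_tw ≈ y₂, so the jump forms here.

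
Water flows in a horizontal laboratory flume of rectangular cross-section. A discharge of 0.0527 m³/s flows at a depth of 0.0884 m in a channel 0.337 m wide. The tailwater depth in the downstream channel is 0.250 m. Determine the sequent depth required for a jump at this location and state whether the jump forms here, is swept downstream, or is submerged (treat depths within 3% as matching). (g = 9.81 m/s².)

y₂ = 0.197 m; the jump is submerged

q = Q/b = 0.0527/0.337 = 0.156 m²/s; V₁ = q/y₁ = 1.77 m/s. Fr₁ = V₁/√(g·y₁) = 1.90.
Bélanger equation: y₂/y₁ = ½[√(1 + 8Fr₁²) − 1] = ½[√29.87 − 1] = 2.23.
y₂ = 2.23 × 0.0884 = 0.197 m.
Tailwater y_tw = 0.250 m: y_tw > y₂, so the jump is submerged.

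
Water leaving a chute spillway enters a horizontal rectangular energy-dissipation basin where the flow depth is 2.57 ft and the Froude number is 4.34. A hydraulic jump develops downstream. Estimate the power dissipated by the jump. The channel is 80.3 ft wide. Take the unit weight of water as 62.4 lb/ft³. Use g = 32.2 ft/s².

P = 10609 hp

Fr₁ = 4.34 (given).
By Bélanger, y₂/y₁ = ½[√(1 + 8Fr₁²) − 1] = ½[√151.7 − 1] = 5.66.
y₂ = 5.66 × 2.57 = 14.5 ft.
Head loss: ΔE = (y₂ − y₁)³/(4y₁y₂) = (14.5 − 2.57)³/(4×2.57×14.5) = 1716/149 = 11.5 ft.
V₁ = Fr₁·√(g·y₁) = 4.34×√(32.2×2.57) = 39.5 ft/s; q = V₁·y₁ = 101 ft²/s. Q = q·b = 101 × 80.3 = 8148 cfs. P = γ·Q·ΔE/550 = 62.4 × 8148 × 11.5 / 550 = 10609 hp.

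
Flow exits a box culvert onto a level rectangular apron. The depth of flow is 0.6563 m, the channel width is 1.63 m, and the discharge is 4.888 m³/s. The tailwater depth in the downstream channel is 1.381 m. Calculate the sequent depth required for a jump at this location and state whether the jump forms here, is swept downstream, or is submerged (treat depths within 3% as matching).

y₂ = 1.375 m; the jump forms here

q = Q/b = 4.888/1.63 = 2.999 m²/s; V₁ = q/y₁ = 4.569 m/s. Fr₁ = V₁/√(g·y₁) = 1.801.
From the momentum equation for a rectangular channel, y₂/y₁ = ½[√(1 + 8Fr₁²) − 1] = ½[√26.942 − 1] = 2.095.
y₂ = 2.095 × 0.6563 = 1.375 m.
Tailwater y_tw = 1.381 m: y_tw ≈ y₂, so the jump forms here.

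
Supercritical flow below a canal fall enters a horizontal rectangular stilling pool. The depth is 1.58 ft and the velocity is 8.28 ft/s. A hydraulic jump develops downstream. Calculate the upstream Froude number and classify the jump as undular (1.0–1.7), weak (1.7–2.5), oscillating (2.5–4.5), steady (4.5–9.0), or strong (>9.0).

Fr₁ = 1.16; undular jump

Fr₁ = V₁/√(g·y₁) = 8.28/√(32.2×1.58) = 1.16.
Fr₁ = 1.16 lies in the undular range.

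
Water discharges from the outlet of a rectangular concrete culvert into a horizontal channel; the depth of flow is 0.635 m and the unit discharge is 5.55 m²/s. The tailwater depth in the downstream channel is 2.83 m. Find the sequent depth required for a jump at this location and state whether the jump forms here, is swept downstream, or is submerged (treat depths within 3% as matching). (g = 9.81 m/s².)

V₁ = q/y₁ = 5.55/0.635 = 8.74 m/s. Fr₁ = V₁/√(g·y₁) = 8.74/√(9.81×0.635) = 3.50.
Sequent-depth ratio: y₂/y₁ = ½[√(1 + 8Fr₁²) − 1] = ½[√99.10 − 1] = 4.48.
y₂ = 4.48 × 0.635 = 2.84 m.
Tailwater y_tw = 2.83 m: y_tw ≈ y₂, so the jump forms here.

y₂ = 2.84 m; the jump forms here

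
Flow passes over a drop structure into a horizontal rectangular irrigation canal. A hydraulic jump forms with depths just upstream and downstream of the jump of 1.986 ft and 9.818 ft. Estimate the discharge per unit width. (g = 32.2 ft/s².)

For a rectangular channel the momentum equation gives q² = ½·g·y₁·y₂·(y₁ + y₂) = ½×32.2×1.986×9.818×11.80 = 3706.
q = √3706 = 60.87 ft²/s.

q = 60.87 ft²/s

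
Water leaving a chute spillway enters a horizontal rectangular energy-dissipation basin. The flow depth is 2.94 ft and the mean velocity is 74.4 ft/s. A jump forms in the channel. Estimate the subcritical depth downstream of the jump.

y₂ = 30.4 ft

Fr₁ = V₁/√(g·y₁) = 74.4/√(32.2×2.94) = 7.65.
By Bélanger, y₂/y₁ = ½[√(1 + 8Fr₁²) − 1] = ½[√468.8 − 1] = 10.3.
y₂ = 10.3 × 2.94 = 30.4 ft.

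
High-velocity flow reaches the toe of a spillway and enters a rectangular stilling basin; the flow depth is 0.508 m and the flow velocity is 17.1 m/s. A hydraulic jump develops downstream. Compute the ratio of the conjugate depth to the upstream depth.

Fr₁ = V₁/√(g·y₁) = 17.1/√(9.81×0.508) = 7.66.
Bélanger equation: y₂/y₁ = ½[√(1 + 8Fr₁²) − 1] = ½[√470.4 − 1] = 10.3.

y₂/y₁ = 10.3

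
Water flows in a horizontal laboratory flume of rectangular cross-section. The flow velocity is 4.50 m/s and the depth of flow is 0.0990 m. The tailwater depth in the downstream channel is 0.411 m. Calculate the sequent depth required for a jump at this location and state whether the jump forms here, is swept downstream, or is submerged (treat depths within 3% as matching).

y₂ = 0.592 m; the jump is swept downstream

Fr₁ = V₁/√(g·y₁) = 4.50/√(9.81×0.0990) = 4.57.
From the momentum equation for a rectangular channel, y₂/y₁ = ½[√(1 + 8Fr₁²) − 1] = ½[√167.8 − 1] = 5.98.
y₂ = 5.98 × 0.0990 = 0.592 m.
Tailwater y_tw = 0.411 m: y_tw < y₂, so the jump is swept downstream.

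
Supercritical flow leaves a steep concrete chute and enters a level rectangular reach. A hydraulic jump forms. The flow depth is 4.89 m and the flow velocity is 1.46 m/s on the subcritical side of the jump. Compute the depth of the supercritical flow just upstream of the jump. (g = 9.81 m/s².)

y₁ = 0.402 m

Fr₂ = V₂/√(g·y₂) = 1.46/√(9.81×4.89) = 0.211.
Applying the sequent-depth relation in reverse, y₁/y₂ = ½[√(1 + 8Fr₂²) − 1] = ½[√1.355 − 1] = 0.0821.
y₁ = 0.0821 × 4.89 = 0.402 m.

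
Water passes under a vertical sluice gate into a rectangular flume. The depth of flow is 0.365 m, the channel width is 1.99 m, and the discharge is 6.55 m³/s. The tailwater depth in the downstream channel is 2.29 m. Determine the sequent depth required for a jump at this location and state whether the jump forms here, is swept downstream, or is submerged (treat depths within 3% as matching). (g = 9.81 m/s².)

q = Q/b = 6.55/1.99 = 3.29 m²/s; V₁ = q/y₁ = 9.02 m/s. Fr₁ = V₁/√(g·y₁) = 4.77.
Sequent-depth ratio: y₂/y₁ = ½[√(1 + 8Fr₁²) − 1] = ½[√182.7 − 1] = 6.26.
y₂ = 6.26 × 0.365 = 2.28 m.
Tailwater y_tw = 2.29 m: y_tw ≈ y₂, so the jump forms here.

y₂ = 2.28 m; the jump forms here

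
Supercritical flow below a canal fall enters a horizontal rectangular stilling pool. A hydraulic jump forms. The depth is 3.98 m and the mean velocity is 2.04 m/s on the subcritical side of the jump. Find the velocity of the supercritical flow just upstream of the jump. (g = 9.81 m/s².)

Fr₂ = V₂/√(g·y₂) = 2.04/√(9.81×3.98) = 0.326.
Applying the sequent-depth relation in reverse, y₁/y₂ = ½[√(1 + 8Fr₂²) − 1] = ½[√1.853 − 1] = 0.181.
y₁ = 0.181 × 3.98 = 0.719 m.
V₁ = q/y₁ = 8.12/0.719 = 11.3 m/s.

V₁ = 11.3 m/s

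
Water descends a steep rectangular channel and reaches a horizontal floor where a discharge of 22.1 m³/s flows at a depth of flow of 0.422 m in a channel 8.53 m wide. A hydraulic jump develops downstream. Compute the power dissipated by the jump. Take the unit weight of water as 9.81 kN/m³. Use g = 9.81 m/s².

q = Q/b = 22.1/8.53 = 2.59 m²/s; V₁ = q/y₁ = 6.14 m/s. Fr₁ = V₁/√(g·y₁) = 3.02.
By Bélanger, y₂/y₁ = ½[√(1 + 8Fr₁²) − 1] = ½[√73.84 − 1] = 3.80.
y₂ = 3.80 × 0.422 = 1.60 m.
Head loss: ΔE = (y₂ − y₁)³/(4y₁y₂) = (1.60 − 0.422)³/(4×0.422×1.60) = 1.64/2.70 = 0.608 m.
P = γ·Q·ΔE = 9.81 × 22.1 × 0.608 = 132 kW.

P = 132 kW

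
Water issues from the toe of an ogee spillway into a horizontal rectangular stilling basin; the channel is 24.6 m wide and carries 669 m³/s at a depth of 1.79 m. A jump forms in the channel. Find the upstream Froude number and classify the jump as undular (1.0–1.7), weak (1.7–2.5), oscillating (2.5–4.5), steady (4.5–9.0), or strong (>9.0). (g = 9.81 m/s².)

q = Q/b = 669/24.6 = 27.2 m²/s; V₁ = q/y₁ = 15.2 m/s. Fr₁ = V₁/√(g·y₁) = 3.63.
Fr₁ = 3.63 lies in the oscillating range.

Fr₁ = 3.63; oscillating jump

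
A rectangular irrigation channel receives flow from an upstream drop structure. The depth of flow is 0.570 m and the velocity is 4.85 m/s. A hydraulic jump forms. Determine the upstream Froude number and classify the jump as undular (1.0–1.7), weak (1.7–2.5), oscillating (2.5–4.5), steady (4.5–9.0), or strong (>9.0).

Fr₁ = V₁/√(g·y₁) = 4.85/√(9.81×0.570) = 2.05.
Fr₁ = 2.05 lies in the weak range.

Fr₁ = 2.05; weak jump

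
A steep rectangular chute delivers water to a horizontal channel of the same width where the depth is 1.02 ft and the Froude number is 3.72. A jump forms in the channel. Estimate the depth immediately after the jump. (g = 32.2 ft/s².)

y₂ = 4.88 ft

Fr₁ = 3.72 (given).
Conjugate-depth relation: y₂/y₁ = ½[√(1 + 8Fr₁²) − 1] = ½[√111.7 − 1] = 4.78.
y₂ = 4.78 × 1.02 = 4.88 ft.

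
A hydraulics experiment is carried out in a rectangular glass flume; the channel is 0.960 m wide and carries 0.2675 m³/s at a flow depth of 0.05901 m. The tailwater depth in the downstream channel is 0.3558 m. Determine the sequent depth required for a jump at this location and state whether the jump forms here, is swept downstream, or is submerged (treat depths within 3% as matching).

q = Q/b = 0.2675/0.960 = 0.2786 m²/s; V₁ = q/y₁ = 4.722 m/s. Fr₁ = V₁/√(g·y₁) = 6.206.
By Bélanger, y₂/y₁ = ½[√(1 + 8Fr₁²) − 1] = ½[√309.14 − 1] = 8.291.
y₂ = 8.291 × 0.05901 = 0.4893 m.
Tailwater y_tw = 0.3558 m: y_tw < y₂, so the jump is swept downstream.

y₂ = 0.4893 m; the jump is swept downstream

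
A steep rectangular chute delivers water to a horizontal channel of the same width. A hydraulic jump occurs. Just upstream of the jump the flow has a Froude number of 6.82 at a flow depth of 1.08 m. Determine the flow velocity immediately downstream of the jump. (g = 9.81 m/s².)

Fr₁ = 6.82 (given).
From the momentum equation for a rectangular channel, y₂/y₁ = ½[√(1 + 8Fr₁²) − 1] = ½[√373.1 − 1] = 9.16.
y₂ = 9.16 × 1.08 = 9.89 m.
V₁ = Fr₁·√(g·y₁) = 6.82×√(9.81×1.08) = 22.2 m/s; q = V₁·y₁ = 24.0 m²/s.
V₂ = q/y₂ = 24.0/9.89 = 2.42 m/s.

V₂ = 2.42 m/s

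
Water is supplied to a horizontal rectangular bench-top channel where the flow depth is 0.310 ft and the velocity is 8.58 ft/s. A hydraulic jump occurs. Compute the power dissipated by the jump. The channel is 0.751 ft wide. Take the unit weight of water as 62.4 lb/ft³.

P = 0.0696 hp

Fr₁ = V₁/√(g·y₁) = 8.58/√(32.2×0.310) = 2.72.
By Bélanger, y₂/y₁ = ½[√(1 + 8Fr₁²) − 1] = ½[√60.00 − 1] = 3.37.
y₂ = 3.37 × 0.310 = 1.05 ft.
Head loss: ΔE = (y₂ − y₁)³/(4y₁y₂) = (1.05 − 0.310)³/(4×0.310×1.05) = 0.398/1.30 = 0.307 ft.
q = V₁·y₁ = 8.58 × 0.310 = 2.66 ft²/s. Q = q·b = 2.66 × 0.751 = 2.00 cfs. P = γ·Q·ΔE/550 = 62.4 × 2.00 × 0.307 / 550 = 0.0696 hp.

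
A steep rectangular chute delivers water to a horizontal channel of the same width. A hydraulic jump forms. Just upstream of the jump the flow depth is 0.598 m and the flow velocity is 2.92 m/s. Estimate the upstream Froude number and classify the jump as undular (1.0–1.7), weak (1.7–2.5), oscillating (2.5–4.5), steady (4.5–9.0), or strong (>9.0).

Fr₁ = V₁/√(g·y₁) = 2.92/√(9.81×0.598) = 1.21.
Fr₁ = 1.21 lies in the undular range.

Fr₁ = 1.21; undular jump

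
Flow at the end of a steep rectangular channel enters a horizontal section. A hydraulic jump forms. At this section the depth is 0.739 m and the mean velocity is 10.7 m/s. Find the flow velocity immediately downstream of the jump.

V₂ = 2.08 m/s

Fr₁ = V₁/√(g·y₁) = 10.7/√(9.81×0.739) = 3.97.
Conjugate-depth relation: y₂/y₁ = ½[√(1 + 8Fr₁²) − 1] = ½[√127.3 − 1] = 5.14.
y₂ = 5.14 × 0.739 = 3.80 m.
q = V₁·y₁ = 10.7 × 0.739 = 7.91 m²/s.
V₂ = q/y₂ = 7.91/3.80 = 2.08 m/s.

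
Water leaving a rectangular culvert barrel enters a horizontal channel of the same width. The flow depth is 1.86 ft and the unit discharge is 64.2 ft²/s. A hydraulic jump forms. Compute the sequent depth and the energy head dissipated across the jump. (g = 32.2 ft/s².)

y₂ = 10.8 ft; ΔE = 8.98 ft

V₁ = q/y₁ = 64.2/1.86 = 34.5 ft/s. Fr₁ = V₁/√(g·y₁) = 34.5/√(32.2×1.86) = 4.46.
From the momentum equation for a rectangular channel, y₂/y₁ = ½[√(1 + 8Fr₁²) − 1] = ½[√160.1 − 1] = 5.83.
y₂ = 5.83 × 1.86 = 10.8 ft.
Head loss: ΔE = (y₂ − y₁)³/(4y₁y₂) = (10.8 − 1.86)³/(4×1.86×10.8) = 724/80.6 = 8.98 ft.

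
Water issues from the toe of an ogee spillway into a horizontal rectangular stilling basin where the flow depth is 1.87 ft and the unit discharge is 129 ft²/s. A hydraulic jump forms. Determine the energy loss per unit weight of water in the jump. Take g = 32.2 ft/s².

V₁ = q/y₁ = 129/1.87 = 69.0 ft/s. Fr₁ = V₁/√(g·y₁) = 69.0/√(32.2×1.87) = 8.89.
From the momentum equation for a rectangular channel, y₂/y₁ = ½[√(1 + 8Fr₁²) − 1] = ½[√633.2 − 1] = 12.1.
y₂ = 12.1 × 1.87 = 22.6 ft.
Head loss: ΔE = (y₂ − y₁)³/(4y₁y₂) = (22.6 − 1.87)³/(4×1.87×22.6) = 8900/169 = 52.7 ft.

ΔE = 52.7 ft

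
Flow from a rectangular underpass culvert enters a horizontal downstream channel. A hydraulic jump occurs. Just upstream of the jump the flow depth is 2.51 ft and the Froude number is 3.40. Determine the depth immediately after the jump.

Fr₁ = 3.40 (given).
By Bélanger, y₂/y₁ = ½[√(1 + 8Fr₁²) − 1] = ½[√93.48 − 1] = 4.33.
y₂ = 4.33 × 2.51 = 10.9 ft.

y₂ = 10.9 ft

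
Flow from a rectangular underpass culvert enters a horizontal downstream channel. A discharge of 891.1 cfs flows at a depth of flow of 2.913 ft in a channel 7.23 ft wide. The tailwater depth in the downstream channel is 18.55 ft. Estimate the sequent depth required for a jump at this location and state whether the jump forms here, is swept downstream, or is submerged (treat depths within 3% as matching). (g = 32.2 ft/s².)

y₂ = 16.60 ft; the jump is submerged

q = Q/b = 891.1/7.23 = 123.3 ft²/s; V₁ = q/y₁ = 42.31 ft/s. Fr₁ = V₁/√(g·y₁) = 4.369.
By Bélanger, y₂/y₁ = ½[√(1 + 8Fr₁²) − 1] = ½[√153.68 − 1] = 5.698.
y₂ = 5.698 × 2.913 = 16.60 ft.
Tailwater y_tw = 18.55 ft: y_tw > y₂, so the jump is submerged.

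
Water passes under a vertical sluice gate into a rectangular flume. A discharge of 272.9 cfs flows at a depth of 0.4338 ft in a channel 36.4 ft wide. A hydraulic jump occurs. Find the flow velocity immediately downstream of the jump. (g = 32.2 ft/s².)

V₂ = 2.853 ft/s

q = Q/b = 272.9/36.4 = 7.497 ft²/s; V₁ = q/y₁ = 17.28 ft/s. Fr₁ = V₁/√(g·y₁) = 4.624.
Conjugate-depth relation: y₂/y₁ = ½[√(1 + 8Fr₁²) − 1] = ½[√172.07 − 1] = 6.059.
y₂ = 6.059 × 0.4338 = 2.628 ft.
V₂ = q/y₂ = 7.497/2.628 = 2.853 ft/s.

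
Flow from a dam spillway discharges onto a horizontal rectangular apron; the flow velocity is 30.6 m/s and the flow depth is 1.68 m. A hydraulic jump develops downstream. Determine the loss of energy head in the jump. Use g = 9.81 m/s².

Fr₁ = V₁/√(g·y₁) = 30.6/√(9.81×1.68) = 7.54.
Bélanger equation: y₂/y₁ = ½[√(1 + 8Fr₁²) − 1] = ½[√455.5 − 1] = 10.2.
y₂ = 10.2 × 1.68 = 17.1 m.
q = V₁·y₁ = 30.6 × 1.68 = 51.4 m²/s. V₂ = q/y₂ = 51.4/17.1 = 3.01 m/s. E₁ = y₁ + V₁²/2g = 49.4 m; E₂ = y₂ + V₂²/2g = 17.5 m. ΔE = E₁ − E₂ = 31.9 m.

ΔE = 31.9 m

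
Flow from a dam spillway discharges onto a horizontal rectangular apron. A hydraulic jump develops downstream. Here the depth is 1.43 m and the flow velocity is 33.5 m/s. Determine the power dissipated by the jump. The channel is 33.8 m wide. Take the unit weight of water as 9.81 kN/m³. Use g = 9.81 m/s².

Fr₁ = V₁/√(g·y₁) = 33.5/√(9.81×1.43) = 8.94.
Sequent-depth ratio: y₂/y₁ = ½[√(1 + 8Fr₁²) − 1] = ½[√641.0 − 1] = 12.2.
y₂ = 12.2 × 1.43 = 17.4 m.
Head loss: ΔE = (y₂ − y₁)³/(4y₁y₂) = (17.4 − 1.43)³/(4×1.43×17.4) = 4063/99.5 = 40.9 m.
q = V₁·y₁ = 33.5 × 1.43 = 47.9 m²/s. Q = q·b = 47.9 × 33.8 = 1619 m³/s. P = γ·Q·ΔE = 9.81 × 1619 × 40.9 = 648953 kW.

P = 648953 kW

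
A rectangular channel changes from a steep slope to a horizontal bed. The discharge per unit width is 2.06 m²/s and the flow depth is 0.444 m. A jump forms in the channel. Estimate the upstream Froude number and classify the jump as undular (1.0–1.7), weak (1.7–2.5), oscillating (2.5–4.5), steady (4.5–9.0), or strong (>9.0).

Fr₁ = 2.22; weak jump

V₁ = q/y₁ = 2.06/0.444 = 4.64 m/s. Fr₁ = V₁/√(g·y₁) = 4.64/√(9.81×0.444) = 2.22.
Fr₁ = 2.22 lies in the weak range.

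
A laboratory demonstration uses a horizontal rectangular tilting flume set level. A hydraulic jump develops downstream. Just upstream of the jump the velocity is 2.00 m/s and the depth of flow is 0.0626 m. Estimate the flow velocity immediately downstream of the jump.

V₂ = 0.636 m/s

Fr₁ = V₁/√(g·y₁) = 2.00/√(9.81×0.0626) = 2.55.
Bélanger equation: y₂/y₁ = ½[√(1 + 8Fr₁²) − 1] = ½[√53.11 − 1] = 3.14.
y₂ = 3.14 × 0.0626 = 0.197 m.
q = V₁·y₁ = 2.00 × 0.0626 = 0.125 m²/s.
V₂ = q/y₂ = 0.125/0.197 = 0.636 m/s.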